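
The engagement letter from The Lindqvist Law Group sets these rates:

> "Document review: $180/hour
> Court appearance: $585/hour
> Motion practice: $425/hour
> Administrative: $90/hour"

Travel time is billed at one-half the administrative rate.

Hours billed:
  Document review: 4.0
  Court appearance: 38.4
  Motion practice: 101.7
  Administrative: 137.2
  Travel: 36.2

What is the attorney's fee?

$80,383.50

Document review: 4.0 × $180 = $720.00
Court appearance: 38.4 × $585 = $22,464.00
Motion practice: 101.7 × $425 = $43,222.50
Administrative: 137.2 × $90 = $12,348.00
Subtotal: $720.00 + $22,464.00 + $43,222.50 + $12,348.00 = $78,754.50
Travel: 36.2 × ($90 ÷ 2) = 36.2 × $45.00 = $1,629.00
Total: $78,754.50 + $1,629.00 = $80,383.50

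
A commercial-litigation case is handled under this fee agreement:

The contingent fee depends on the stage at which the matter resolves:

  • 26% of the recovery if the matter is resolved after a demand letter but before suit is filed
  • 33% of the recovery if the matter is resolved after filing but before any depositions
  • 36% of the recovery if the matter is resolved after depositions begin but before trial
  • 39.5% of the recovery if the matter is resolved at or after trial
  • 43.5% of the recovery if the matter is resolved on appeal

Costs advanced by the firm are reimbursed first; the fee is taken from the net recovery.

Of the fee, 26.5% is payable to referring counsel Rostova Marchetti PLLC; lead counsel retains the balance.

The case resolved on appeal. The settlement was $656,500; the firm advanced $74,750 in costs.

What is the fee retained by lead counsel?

Fee base (net of costs): $656,500 − $74,750 = $581,750
The matter resolved on appeal, so the 43.5% rate applies.
$581,750 × 43.5% = $253,061.25
Referral share: 26.5% of $253,061.25 = $67,061.23; lead counsel retains $253,061.25 − $67,061.23 = $186,000.02.

$186,000.02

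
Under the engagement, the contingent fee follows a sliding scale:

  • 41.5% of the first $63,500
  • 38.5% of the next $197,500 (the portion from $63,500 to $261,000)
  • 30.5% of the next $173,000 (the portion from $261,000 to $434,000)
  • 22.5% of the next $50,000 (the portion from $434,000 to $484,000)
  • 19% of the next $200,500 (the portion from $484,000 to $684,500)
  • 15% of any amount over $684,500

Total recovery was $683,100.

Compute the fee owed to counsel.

$204,234.00

First $63,500 at 41.5% = $26,352.50
Next $197,500 at 38.5% = $76,037.50
Next $173,000 at 30.5% = $52,765.00
Next $50,000 at 22.5% = $11,250.00
Remaining $199,100 at 19% = $37,829.00
Fee: $26,352.50 + $76,037.50 + $52,765.00 + $11,250.00 + $37,829.00 = $204,234.00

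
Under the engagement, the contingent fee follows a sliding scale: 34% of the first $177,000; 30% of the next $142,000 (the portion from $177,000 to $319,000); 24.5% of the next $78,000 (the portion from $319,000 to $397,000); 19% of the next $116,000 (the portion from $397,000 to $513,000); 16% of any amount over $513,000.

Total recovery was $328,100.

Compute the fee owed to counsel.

$105,009.50

First $177,000 at 34% = $60,180.00
Next $142,000 at 30% = $42,600.00
Remaining $9,100 at 24.5% = $2,229.50
Fee: $60,180.00 + $42,600.00 + $2,229.50 = $105,009.50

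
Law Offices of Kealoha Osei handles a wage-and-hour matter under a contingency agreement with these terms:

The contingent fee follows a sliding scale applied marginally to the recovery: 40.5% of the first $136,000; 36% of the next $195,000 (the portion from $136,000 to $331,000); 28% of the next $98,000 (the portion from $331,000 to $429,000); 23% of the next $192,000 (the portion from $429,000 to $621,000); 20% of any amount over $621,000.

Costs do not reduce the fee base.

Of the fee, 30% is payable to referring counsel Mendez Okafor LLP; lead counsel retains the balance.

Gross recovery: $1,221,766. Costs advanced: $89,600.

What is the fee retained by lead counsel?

$221,923.24

Fee base is the gross recovery, $1,221,766; costs are reimbursed separately.
First $136,000 at 40.5% = $55,080.00
Next $195,000 at 36% = $70,200.00
Next $98,000 at 28% = $27,440.00
Next $192,000 at 23% = $44,160.00
Remaining $600,766 at 20% = $120,153.20
Fee: $55,080.00 + $70,200.00 + $27,440.00 + $44,160.00 + $120,153.20 = $317,033.20
Referral share: 30% of $317,033.20 = $95,109.96; lead counsel retains $317,033.20 − $95,109.96 = $221,923.24.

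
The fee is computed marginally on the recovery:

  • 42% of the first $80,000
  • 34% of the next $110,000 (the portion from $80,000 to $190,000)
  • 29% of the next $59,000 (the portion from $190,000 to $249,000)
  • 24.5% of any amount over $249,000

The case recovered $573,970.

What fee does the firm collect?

$167,727.65

First $80,000 at 42% = $33,600.00
Next $110,000 at 34% = $37,400.00
Next $59,000 at 29% = $17,110.00
Remaining $324,970 at 24.5% = $79,617.65
Fee: $33,600.00 + $37,400.00 + $17,110.00 + $79,617.65 = $167,727.65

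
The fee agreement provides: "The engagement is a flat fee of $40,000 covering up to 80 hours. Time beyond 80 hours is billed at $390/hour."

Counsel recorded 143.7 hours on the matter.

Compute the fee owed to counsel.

$64,843.00

Flat fee: $40,000.00
Excess hours: 143.7 − 80 = 63.7
Overrun: 63.7 × $390 = $24,843.00
Total: $40,000.00 + $24,843.00 = $64,843.00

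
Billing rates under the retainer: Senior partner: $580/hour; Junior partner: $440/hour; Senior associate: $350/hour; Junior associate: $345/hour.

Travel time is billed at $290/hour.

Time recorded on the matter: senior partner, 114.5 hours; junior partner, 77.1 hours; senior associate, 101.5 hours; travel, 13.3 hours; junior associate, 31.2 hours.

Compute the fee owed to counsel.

$150,480.00

Senior partner: 114.5 × $580 = $66,410.00
Junior partner: 77.1 × $440 = $33,924.00
Senior associate: 101.5 × $350 = $35,525.00
Junior associate: 31.2 × $345 = $10,764.00
Subtotal: $66,410.00 + $33,924.00 + $35,525.00 + $10,764.00 = $146,623.00
Travel: 13.3 × $290 = $3,857.00
Total: $146,623.00 + $3,857.00 = $150,480.00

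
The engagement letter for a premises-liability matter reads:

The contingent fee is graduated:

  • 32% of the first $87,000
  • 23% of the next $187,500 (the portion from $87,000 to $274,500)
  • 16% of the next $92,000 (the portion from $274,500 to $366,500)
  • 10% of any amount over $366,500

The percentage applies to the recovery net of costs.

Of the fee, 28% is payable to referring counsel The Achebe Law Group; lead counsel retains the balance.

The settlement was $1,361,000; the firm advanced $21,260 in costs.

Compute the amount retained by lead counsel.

$131,766.48

Fee base (net of costs): $1,361,000 − $21,260 = $1,339,740
First $87,000 at 32% = $27,840.00
Next $187,500 at 23% = $43,125.00
Next $92,000 at 16% = $14,720.00
Remaining $973,240 at 10% = $97,324.00
Fee: $27,840.00 + $43,125.00 + $14,720.00 + $97,324.00 = $183,009.00
Referral share: 28% of $183,009.00 = $51,242.52; lead counsel retains $183,009.00 − $51,242.52 = $131,766.48.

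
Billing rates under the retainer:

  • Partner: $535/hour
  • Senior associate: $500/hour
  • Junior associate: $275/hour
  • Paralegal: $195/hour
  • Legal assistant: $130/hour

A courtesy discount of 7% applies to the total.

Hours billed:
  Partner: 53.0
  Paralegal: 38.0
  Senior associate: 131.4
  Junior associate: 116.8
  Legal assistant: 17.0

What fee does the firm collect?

Partner: 53.0 × $535 = $28,355.00
Senior associate: 131.4 × $500 = $65,700.00
Junior associate: 116.8 × $275 = $32,120.00
Paralegal: 38.0 × $195 = $7,410.00
Legal assistant: 17.0 × $130 = $2,210.00
Subtotal: $135,795.00
Less 7% discount: −$9,505.65
Total: $135,795.00 − $9,505.65 = $126,289.35

$126,289.35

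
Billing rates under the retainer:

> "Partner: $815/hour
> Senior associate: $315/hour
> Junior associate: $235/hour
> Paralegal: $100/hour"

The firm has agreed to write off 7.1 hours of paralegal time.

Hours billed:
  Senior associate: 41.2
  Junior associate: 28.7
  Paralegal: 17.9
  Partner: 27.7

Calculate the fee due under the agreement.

$43,378.00

Partner: 27.7 × $815 = $22,575.50
Senior associate: 41.2 × $315 = $12,978.00
Junior associate: 28.7 × $235 = $6,744.50
Paralegal: 17.9 × $100 = $1,790.00
Subtotal: $44,088.00
Write-off: 7.1 × $100 = $710.00
Total: $44,088.00 − $710.00 = $43,378.00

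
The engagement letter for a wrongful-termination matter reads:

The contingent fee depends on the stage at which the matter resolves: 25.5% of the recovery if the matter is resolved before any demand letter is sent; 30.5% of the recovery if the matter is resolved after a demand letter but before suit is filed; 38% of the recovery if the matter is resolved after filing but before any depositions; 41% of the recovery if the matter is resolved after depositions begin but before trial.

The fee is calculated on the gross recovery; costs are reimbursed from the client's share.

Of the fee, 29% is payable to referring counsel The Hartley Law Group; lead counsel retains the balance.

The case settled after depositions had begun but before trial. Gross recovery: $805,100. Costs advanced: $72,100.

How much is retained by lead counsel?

$234,364.61

Fee base is the gross recovery, $805,100; costs are reimbursed separately.
The matter settled after depositions had begun but before trial, so the 41% rate applies.
$805,100 × 41% = $330,091.00
Referral share: 29% of $330,091.00 = $95,726.39; lead counsel retains $330,091.00 − $95,726.39 = $234,364.61.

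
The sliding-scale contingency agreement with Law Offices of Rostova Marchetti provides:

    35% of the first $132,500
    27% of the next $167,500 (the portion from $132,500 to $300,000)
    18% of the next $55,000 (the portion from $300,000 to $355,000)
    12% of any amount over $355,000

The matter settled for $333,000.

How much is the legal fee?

$97,540.00

First $132,500 at 35% = $46,375.00
Next $167,500 at 27% = $45,225.00
Remaining $33,000 at 18% = $5,940.00
Fee: $46,375.00 + $45,225.00 + $5,940.00 = $97,540.00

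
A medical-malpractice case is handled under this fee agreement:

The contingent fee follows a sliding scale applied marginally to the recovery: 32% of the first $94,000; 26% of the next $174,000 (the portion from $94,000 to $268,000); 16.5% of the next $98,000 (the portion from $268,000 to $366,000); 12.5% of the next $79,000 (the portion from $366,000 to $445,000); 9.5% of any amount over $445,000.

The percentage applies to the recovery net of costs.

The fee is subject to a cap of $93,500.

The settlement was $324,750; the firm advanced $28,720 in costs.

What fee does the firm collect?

Fee base (net of costs): $324,750 − $28,720 = $296,030
First $94,000 at 32% = $30,080.00
Next $174,000 at 26% = $45,240.00
Remaining $28,030 at 16.5% = $4,624.95
Fee: $30,080.00 + $45,240.00 + $4,624.95 = $79,944.95
$79,944.95 is under the $93,500 cap.

$79,944.95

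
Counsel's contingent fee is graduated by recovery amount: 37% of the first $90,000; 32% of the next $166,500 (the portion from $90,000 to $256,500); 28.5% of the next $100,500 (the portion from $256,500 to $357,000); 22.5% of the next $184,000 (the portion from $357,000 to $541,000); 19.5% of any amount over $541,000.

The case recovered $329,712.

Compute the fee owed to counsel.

$107,445.42

First $90,000 at 37% = $33,300.00
Next $166,500 at 32% = $53,280.00
Remaining $73,212 at 28.5% = $20,865.42
Fee: $33,300.00 + $53,280.00 + $20,865.42 = $107,445.42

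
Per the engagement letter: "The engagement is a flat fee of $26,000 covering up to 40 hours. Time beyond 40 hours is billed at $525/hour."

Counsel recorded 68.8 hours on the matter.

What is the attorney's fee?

$41,120.00

Flat fee: $26,000.00
Excess hours: 68.8 − 40 = 28.8
Overrun: 28.8 × $525 = $15,120.00
Total: $26,000.00 + $15,120.00 = $41,120.00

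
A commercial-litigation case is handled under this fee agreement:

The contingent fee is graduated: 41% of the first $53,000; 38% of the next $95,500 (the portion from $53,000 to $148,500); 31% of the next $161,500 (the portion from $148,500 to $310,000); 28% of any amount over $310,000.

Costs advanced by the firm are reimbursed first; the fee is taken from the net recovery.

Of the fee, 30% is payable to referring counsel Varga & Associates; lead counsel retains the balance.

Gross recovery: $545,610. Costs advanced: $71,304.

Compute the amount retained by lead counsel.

Fee base (net of costs): $545,610 − $71,304 = $474,306
First $53,000 at 41% = $21,730.00
Next $95,500 at 38% = $36,290.00
Next $161,500 at 31% = $50,065.00
Remaining $164,306 at 28% = $46,005.68
Fee: $21,730.00 + $36,290.00 + $50,065.00 + $46,005.68 = $154,090.68
Referral share: 30% of $154,090.68 = $46,227.20; lead counsel retains $154,090.68 − $46,227.20 = $107,863.48.

$107,863.48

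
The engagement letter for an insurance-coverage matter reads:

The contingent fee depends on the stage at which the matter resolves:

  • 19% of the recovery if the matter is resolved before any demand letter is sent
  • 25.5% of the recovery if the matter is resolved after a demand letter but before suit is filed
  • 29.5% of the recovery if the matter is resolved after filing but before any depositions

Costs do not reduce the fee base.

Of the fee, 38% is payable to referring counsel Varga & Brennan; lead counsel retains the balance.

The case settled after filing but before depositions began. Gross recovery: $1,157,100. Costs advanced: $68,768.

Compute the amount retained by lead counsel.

$211,633.59

Fee base is the gross recovery, $1,157,100; costs are reimbursed separately.
The matter settled after filing but before depositions began, so the 29.5% rate applies.
$1,157,100 × 29.5% = $341,344.50
Referral share: 38% of $341,344.50 = $129,710.91; lead counsel retains $341,344.50 − $129,710.91 = $211,633.59.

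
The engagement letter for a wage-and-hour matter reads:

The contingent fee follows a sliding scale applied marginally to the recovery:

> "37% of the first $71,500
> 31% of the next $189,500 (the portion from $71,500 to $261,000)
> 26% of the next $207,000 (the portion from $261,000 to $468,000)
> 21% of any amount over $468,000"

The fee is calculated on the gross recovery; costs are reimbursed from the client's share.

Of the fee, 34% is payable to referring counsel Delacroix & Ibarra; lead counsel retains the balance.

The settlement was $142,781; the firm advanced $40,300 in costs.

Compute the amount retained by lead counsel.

$32,044.39

Fee base is the gross recovery, $142,781; costs are reimbursed separately.
First $71,500 at 37% = $26,455.00
Remaining $71,281 at 31% = $22,097.11
Fee: $26,455.00 + $22,097.11 = $48,552.11
Referral share: 34% of $48,552.11 = $16,507.72; lead counsel retains $48,552.11 − $16,507.72 = $32,044.39.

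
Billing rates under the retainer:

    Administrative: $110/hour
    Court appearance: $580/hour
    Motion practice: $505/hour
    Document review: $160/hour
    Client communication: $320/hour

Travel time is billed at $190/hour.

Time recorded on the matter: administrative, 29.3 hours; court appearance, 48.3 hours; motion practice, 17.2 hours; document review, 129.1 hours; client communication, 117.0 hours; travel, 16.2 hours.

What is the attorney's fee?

$101,097.00

Administrative: 29.3 × $110 = $3,223.00
Court appearance: 48.3 × $580 = $28,014.00
Motion practice: 17.2 × $505 = $8,686.00
Document review: 129.1 × $160 = $20,656.00
Client communication: 117.0 × $320 = $37,440.00
Subtotal: $3,223.00 + $28,014.00 + $8,686.00 + $20,656.00 + $37,440.00 = $98,019.00
Travel: 16.2 × $190 = $3,078.00
Total: $98,019.00 + $3,078.00 = $101,097.00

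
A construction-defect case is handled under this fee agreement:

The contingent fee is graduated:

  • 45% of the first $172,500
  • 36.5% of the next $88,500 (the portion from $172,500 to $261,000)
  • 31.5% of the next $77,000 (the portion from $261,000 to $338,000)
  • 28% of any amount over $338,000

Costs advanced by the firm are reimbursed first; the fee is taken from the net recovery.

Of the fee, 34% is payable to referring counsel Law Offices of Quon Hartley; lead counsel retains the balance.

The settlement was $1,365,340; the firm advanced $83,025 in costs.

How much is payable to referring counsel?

Fee base (net of costs): $1,365,340 − $83,025 = $1,282,315
First $172,500 at 45% = $77,625.00
Next $88,500 at 36.5% = $32,302.50
Next $77,000 at 31.5% = $24,255.00
Remaining $944,315 at 28% = $264,408.20
Fee: $77,625.00 + $32,302.50 + $24,255.00 + $264,408.20 = $398,590.70
Referral share: 34% of $398,590.70 = $135,520.84; lead counsel retains $398,590.70 − $135,520.84 = $263,069.86.

$135,520.84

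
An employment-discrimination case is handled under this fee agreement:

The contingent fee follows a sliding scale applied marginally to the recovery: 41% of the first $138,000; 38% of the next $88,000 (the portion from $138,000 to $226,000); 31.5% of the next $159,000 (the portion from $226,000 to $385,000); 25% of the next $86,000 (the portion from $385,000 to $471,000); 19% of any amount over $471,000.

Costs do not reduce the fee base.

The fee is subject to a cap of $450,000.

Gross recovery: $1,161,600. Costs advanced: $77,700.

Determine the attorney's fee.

$292,819.00

Fee base is the gross recovery, $1,161,600; costs are reimbursed separately.
First $138,000 at 41% = $56,580.00
Next $88,000 at 38% = $33,440.00
Next $159,000 at 31.5% = $50,085.00
Next $86,000 at 25% = $21,500.00
Remaining $690,600 at 19% = $131,214.00
Fee: $56,580.00 + $33,440.00 + $50,085.00 + $21,500.00 + $131,214.00 = $292,819.00
$292,819.00 is under the $450,000 cap.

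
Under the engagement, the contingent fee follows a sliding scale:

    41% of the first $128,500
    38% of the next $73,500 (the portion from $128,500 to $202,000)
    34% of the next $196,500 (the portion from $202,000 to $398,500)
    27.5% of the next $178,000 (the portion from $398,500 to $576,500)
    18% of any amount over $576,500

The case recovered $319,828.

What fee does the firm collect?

$120,676.52

First $128,500 at 41% = $52,685.00
Next $73,500 at 38% = $27,930.00
Remaining $117,828 at 34% = $40,061.52
Fee: $52,685.00 + $27,930.00 + $40,061.52 = $120,676.52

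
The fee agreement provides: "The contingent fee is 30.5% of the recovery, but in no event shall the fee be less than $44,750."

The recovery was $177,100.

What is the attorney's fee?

30.5% of $177,100 = $54,015.50
That exceeds the $44,750 minimum.

$54,015.50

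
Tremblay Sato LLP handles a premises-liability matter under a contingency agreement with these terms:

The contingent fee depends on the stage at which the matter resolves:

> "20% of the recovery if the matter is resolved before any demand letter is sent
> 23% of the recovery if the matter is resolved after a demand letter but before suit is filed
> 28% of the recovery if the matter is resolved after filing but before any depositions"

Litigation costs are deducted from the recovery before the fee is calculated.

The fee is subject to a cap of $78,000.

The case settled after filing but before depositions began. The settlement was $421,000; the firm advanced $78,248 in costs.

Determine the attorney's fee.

$78,000.00

Fee base (net of costs): $421,000 − $78,248 = $342,752
The matter settled after filing but before depositions began, so the 28% rate applies.
$342,752 × 28% = $95,970.56
$95,970.56 exceeds the $78,000 cap, so the fee is capped at $78,000.00.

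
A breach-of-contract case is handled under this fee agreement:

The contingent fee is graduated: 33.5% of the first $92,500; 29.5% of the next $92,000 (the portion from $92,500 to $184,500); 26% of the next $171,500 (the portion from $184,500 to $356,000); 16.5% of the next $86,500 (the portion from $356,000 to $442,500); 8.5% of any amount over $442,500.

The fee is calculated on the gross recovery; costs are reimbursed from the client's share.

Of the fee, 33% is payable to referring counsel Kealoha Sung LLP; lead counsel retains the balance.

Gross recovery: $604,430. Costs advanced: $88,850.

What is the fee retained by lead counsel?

Fee base is the gross recovery, $604,430; costs are reimbursed separately.
First $92,500 at 33.5% = $30,987.50
Next $92,000 at 29.5% = $27,140.00
Next $171,500 at 26% = $44,590.00
Next $86,500 at 16.5% = $14,272.50
Remaining $161,930 at 8.5% = $13,764.05
Fee: $30,987.50 + $27,140.00 + $44,590.00 + $14,272.50 + $13,764.05 = $130,754.05
Referral share: 33% of $130,754.05 = $43,148.84; lead counsel retains $130,754.05 − $43,148.84 = $87,605.21.

$87,605.21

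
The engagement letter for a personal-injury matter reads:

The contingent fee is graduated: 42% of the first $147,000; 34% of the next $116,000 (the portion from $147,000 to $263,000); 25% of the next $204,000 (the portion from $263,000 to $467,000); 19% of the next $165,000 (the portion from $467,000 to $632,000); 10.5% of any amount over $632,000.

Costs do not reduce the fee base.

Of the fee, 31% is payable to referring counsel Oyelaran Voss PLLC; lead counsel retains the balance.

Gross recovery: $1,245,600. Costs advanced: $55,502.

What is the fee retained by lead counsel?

Fee base is the gross recovery, $1,245,600; costs are reimbursed separately.
First $147,000 at 42% = $61,740.00
Next $116,000 at 34% = $39,440.00
Next $204,000 at 25% = $51,000.00
Next $165,000 at 19% = $31,350.00
Remaining $613,600 at 10.5% = $64,428.00
Fee: $61,740.00 + $39,440.00 + $51,000.00 + $31,350.00 + $64,428.00 = $247,958.00
Referral share: 31% of $247,958.00 = $76,866.98; lead counsel retains $247,958.00 − $76,866.98 = $171,091.02.

$171,091.02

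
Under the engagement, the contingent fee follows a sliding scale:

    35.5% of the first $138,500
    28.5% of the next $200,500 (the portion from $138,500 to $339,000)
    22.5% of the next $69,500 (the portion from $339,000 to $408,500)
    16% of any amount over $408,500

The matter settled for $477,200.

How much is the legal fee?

First $138,500 at 35.5% = $49,167.50
Next $200,500 at 28.5% = $57,142.50
Next $69,500 at 22.5% = $15,637.50
Remaining $68,700 at 16% = $10,992.00
Fee: $49,167.50 + $57,142.50 + $15,637.50 + $10,992.00 = $132,939.50

$132,939.50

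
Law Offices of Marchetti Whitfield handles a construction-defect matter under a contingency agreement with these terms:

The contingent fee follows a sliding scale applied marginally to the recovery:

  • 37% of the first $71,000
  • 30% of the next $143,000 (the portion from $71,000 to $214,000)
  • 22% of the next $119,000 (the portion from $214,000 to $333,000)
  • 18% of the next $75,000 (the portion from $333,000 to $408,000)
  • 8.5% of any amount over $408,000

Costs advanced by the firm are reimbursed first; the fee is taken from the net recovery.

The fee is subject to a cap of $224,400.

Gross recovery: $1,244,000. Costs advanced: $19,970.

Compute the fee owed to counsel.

Fee base (net of costs): $1,244,000 − $19,970 = $1,224,030
First $71,000 at 37% = $26,270.00
Next $143,000 at 30% = $42,900.00
Next $119,000 at 22% = $26,180.00
Next $75,000 at 18% = $13,500.00
Remaining $816,030 at 8.5% = $69,362.55
Fee: $26,270.00 + $42,900.00 + $26,180.00 + $13,500.00 + $69,362.55 = $178,212.55
$178,212.55 is under the $224,400 cap.

$178,212.55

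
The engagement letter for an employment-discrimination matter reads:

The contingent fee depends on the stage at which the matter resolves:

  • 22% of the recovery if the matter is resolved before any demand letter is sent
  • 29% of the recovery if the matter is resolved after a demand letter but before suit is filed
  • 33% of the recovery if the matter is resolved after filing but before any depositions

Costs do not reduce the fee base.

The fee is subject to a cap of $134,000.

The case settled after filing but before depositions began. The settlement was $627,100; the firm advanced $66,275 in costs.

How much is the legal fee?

Fee base is the gross recovery, $627,100; costs are reimbursed separately.
The matter settled after filing but before depositions began, so the 33% rate applies.
$627,100 × 33% = $206,943.00
$206,943.00 exceeds the $134,000 cap, so the fee is capped at $134,000.00.

$134,000.00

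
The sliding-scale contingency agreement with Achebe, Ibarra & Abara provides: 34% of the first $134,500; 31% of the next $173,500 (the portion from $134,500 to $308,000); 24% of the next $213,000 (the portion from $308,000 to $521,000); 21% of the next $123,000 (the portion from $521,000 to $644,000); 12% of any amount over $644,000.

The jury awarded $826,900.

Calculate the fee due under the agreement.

$198,413.00

First $134,500 at 34% = $45,730.00
Next $173,500 at 31% = $53,785.00
Next $213,000 at 24% = $51,120.00
Next $123,000 at 21% = $25,830.00
Remaining $182,900 at 12% = $21,948.00
Fee: $45,730.00 + $53,785.00 + $51,120.00 + $25,830.00 + $21,948.00 = $198,413.00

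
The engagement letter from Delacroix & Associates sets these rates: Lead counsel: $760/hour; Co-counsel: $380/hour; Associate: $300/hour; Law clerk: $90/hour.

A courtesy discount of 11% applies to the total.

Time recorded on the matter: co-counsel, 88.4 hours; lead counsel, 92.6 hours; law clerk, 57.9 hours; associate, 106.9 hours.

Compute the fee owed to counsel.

Lead counsel: 92.6 × $760 = $70,376.00
Co-counsel: 88.4 × $380 = $33,592.00
Associate: 106.9 × $300 = $32,070.00
Law clerk: 57.9 × $90 = $5,211.00
Subtotal: $141,249.00
Less 11% discount: −$15,537.39
Total: $141,249.00 − $15,537.39 = $125,711.61

$125,711.61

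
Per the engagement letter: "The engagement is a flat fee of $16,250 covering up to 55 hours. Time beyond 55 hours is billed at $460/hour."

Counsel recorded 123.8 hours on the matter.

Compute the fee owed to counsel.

Flat fee: $16,250.00
Excess hours: 123.8 − 55 = 68.8
Overrun: 68.8 × $460 = $31,648.00
Total: $16,250.00 + $31,648.00 = $47,898.00

$47,898.00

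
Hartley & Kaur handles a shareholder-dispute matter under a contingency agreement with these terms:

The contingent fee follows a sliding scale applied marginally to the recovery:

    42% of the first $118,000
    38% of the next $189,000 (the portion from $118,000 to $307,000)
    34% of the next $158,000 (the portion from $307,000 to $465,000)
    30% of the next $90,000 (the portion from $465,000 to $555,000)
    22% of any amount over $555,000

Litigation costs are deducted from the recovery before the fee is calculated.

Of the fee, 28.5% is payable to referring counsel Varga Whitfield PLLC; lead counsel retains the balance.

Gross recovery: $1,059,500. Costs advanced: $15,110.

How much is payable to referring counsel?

$88,283.25

Fee base (net of costs): $1,059,500 − $15,110 = $1,044,390
First $118,000 at 42% = $49,560.00
Next $189,000 at 38% = $71,820.00
Next $158,000 at 34% = $53,720.00
Next $90,000 at 30% = $27,000.00
Remaining $489,390 at 22% = $107,665.80
Fee: $49,560.00 + $71,820.00 + $53,720.00 + $27,000.00 + $107,665.80 = $309,765.80
Referral share: 28.5% of $309,765.80 = $88,283.25; lead counsel retains $309,765.80 − $88,283.25 = $221,482.55.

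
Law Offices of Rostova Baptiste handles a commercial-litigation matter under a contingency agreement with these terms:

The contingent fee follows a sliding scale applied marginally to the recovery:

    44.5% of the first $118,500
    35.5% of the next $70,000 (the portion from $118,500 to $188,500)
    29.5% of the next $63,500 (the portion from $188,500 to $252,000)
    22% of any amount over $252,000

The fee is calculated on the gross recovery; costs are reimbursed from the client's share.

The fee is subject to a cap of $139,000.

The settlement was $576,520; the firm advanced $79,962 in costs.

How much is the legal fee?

$139,000.00

Fee base is the gross recovery, $576,520; costs are reimbursed separately.
First $118,500 at 44.5% = $52,732.50
Next $70,000 at 35.5% = $24,850.00
Next $63,500 at 29.5% = $18,732.50
Remaining $324,520 at 22% = $71,394.40
Fee: $52,732.50 + $24,850.00 + $18,732.50 + $71,394.40 = $167,709.40
$167,709.40 exceeds the $139,000 cap, so the fee is capped at $139,000.00.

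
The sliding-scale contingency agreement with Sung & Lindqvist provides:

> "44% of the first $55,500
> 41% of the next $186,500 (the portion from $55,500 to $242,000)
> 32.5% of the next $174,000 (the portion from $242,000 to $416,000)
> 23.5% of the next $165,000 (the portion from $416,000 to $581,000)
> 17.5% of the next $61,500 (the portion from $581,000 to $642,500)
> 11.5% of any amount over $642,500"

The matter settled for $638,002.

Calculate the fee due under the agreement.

$206,185.35

First $55,500 at 44% = $24,420.00
Next $186,500 at 41% = $76,465.00
Next $174,000 at 32.5% = $56,550.00
Next $165,000 at 23.5% = $38,775.00
Remaining $57,002 at 17.5% = $9,975.35
Fee: $24,420.00 + $76,465.00 + $56,550.00 + $38,775.00 + $9,975.35 = $206,185.35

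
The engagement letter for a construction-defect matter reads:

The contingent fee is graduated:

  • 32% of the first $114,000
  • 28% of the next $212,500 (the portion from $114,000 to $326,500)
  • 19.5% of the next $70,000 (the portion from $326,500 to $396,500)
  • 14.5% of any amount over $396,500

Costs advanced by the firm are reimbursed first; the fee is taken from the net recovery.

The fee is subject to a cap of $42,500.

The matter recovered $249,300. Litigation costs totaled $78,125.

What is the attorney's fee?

Fee base (net of costs): $249,300 − $78,125 = $171,175
First $114,000 at 32% = $36,480.00
Remaining $57,175 at 28% = $16,009.00
Fee: $36,480.00 + $16,009.00 = $52,489.00
$52,489.00 exceeds the $42,500 cap, so the fee is capped at $42,500.00.

$42,500.00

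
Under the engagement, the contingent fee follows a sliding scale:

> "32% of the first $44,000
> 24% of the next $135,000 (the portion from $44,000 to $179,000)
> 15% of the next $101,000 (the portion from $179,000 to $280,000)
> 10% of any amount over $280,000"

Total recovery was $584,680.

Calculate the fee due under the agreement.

First $44,000 at 32% = $14,080.00
Next $135,000 at 24% = $32,400.00
Next $101,000 at 15% = $15,150.00
Remaining $304,680 at 10% = $30,468.00
Fee: $14,080.00 + $32,400.00 + $15,150.00 + $30,468.00 = $92,098.00

$92,098.00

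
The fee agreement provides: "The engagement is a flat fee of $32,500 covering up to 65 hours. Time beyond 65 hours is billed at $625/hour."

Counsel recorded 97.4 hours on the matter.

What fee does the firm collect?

Flat fee: $32,500.00
Excess hours: 97.4 − 65 = 32.4
Overrun: 32.4 × $625 = $20,250.00
Total: $32,500.00 + $20,250.00 = $52,750.00

$52,750.00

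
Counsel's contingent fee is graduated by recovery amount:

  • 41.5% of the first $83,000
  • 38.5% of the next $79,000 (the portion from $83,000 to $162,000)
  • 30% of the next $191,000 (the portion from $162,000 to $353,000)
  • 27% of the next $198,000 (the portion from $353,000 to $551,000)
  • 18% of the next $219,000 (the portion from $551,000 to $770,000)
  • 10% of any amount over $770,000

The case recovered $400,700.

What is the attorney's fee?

First $83,000 at 41.5% = $34,445.00
Next $79,000 at 38.5% = $30,415.00
Next $191,000 at 30% = $57,300.00
Remaining $47,700 at 27% = $12,879.00
Fee: $34,445.00 + $30,415.00 + $57,300.00 + $12,879.00 = $135,039.00

$135,039.00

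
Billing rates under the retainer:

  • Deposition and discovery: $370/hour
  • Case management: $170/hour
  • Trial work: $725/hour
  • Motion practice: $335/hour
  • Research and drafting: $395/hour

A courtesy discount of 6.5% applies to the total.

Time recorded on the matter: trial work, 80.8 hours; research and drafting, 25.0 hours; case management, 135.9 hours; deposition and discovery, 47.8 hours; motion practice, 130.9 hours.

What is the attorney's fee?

$143,144.29

Deposition and discovery: 47.8 × $370 = $17,686.00
Case management: 135.9 × $170 = $23,103.00
Trial work: 80.8 × $725 = $58,580.00
Motion practice: 130.9 × $335 = $43,851.50
Research and drafting: 25.0 × $395 = $9,875.00
Subtotal: $153,095.50
Less 6.5% discount: −$9,951.21
Total: $153,095.50 − $9,951.21 = $143,144.29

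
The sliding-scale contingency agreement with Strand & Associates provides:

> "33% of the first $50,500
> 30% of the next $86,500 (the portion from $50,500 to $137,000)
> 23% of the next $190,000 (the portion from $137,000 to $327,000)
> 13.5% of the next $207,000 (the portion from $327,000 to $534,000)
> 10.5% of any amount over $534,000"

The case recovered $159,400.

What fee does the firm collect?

$47,767.00

First $50,500 at 33% = $16,665.00
Next $86,500 at 30% = $25,950.00
Remaining $22,400 at 23% = $5,152.00
Fee: $16,665.00 + $25,950.00 + $5,152.00 = $47,767.00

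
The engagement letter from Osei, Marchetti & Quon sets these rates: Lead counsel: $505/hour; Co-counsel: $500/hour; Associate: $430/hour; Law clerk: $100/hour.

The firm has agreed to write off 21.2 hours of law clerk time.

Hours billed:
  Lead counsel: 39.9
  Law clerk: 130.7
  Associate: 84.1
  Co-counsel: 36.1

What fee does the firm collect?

Lead counsel: 39.9 × $505 = $20,149.50
Co-counsel: 36.1 × $500 = $18,050.00
Associate: 84.1 × $430 = $36,163.00
Law clerk: 130.7 × $100 = $13,070.00
Subtotal: $87,432.50
Write-off: 21.2 × $100 = $2,120.00
Total: $87,432.50 − $2,120.00 = $85,312.50

$85,312.50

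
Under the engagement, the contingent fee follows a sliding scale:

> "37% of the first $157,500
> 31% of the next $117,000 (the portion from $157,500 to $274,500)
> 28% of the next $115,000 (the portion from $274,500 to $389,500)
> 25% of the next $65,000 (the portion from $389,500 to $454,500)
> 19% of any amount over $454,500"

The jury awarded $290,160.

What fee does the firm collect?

First $157,500 at 37% = $58,275.00
Next $117,000 at 31% = $36,270.00
Remaining $15,660 at 28% = $4,384.80
Fee: $58,275.00 + $36,270.00 + $4,384.80 = $98,929.80

$98,929.80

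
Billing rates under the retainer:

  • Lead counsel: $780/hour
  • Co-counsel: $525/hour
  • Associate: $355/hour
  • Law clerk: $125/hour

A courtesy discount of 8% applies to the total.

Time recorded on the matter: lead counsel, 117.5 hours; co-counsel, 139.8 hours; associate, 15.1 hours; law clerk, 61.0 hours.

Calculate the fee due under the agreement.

$163,788.06

Lead counsel: 117.5 × $780 = $91,650.00
Co-counsel: 139.8 × $525 = $73,395.00
Associate: 15.1 × $355 = $5,360.50
Law clerk: 61.0 × $125 = $7,625.00
Subtotal: $178,030.50
Less 8% discount: −$14,242.44
Total: $178,030.50 − $14,242.44 = $163,788.06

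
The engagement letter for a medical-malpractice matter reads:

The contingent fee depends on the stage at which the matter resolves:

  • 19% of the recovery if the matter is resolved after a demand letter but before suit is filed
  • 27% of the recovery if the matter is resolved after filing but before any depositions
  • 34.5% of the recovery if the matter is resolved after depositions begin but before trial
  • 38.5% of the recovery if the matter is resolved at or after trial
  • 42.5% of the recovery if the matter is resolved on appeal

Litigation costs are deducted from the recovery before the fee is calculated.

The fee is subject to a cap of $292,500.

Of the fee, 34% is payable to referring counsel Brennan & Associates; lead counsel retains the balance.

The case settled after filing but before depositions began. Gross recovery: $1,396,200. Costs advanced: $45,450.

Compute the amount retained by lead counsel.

Fee base (net of costs): $1,396,200 − $45,450 = $1,350,750
The matter settled after filing but before depositions began, so the 27% rate applies.
$1,350,750 × 27% = $364,702.50
$364,702.50 exceeds the $292,500 cap, so the fee is capped at $292,500.00.
Referral share: 34% of $292,500.00 = $99,450.00; lead counsel retains $292,500.00 − $99,450.00 = $193,050.00.

$193,050.00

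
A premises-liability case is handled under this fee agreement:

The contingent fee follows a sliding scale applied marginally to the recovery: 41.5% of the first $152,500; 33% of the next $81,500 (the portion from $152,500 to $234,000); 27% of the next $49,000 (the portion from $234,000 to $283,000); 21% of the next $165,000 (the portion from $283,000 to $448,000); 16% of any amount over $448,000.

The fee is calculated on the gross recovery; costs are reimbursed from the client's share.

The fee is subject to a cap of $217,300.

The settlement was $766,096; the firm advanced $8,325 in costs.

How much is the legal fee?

$188,957.86

Fee base is the gross recovery, $766,096; costs are reimbursed separately.
First $152,500 at 41.5% = $63,287.50
Next $81,500 at 33% = $26,895.00
Next $49,000 at 27% = $13,230.00
Next $165,000 at 21% = $34,650.00
Remaining $318,096 at 16% = $50,895.36
Fee: $63,287.50 + $26,895.00 + $13,230.00 + $34,650.00 + $50,895.36 = $188,957.86
$188,957.86 is under the $217,300 cap.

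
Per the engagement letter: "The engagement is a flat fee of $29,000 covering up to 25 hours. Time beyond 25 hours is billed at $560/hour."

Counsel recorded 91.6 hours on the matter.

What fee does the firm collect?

Flat fee: $29,000.00
Excess hours: 91.6 − 25 = 66.6
Overrun: 66.6 × $560 = $37,296.00
Total: $29,000.00 + $37,296.00 = $66,296.00

$66,296.00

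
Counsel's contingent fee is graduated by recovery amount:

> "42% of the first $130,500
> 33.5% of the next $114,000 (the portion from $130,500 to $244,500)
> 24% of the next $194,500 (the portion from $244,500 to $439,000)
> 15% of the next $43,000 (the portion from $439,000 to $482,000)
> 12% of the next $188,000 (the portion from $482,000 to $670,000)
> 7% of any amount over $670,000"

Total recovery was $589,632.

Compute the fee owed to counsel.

$159,045.84

First $130,500 at 42% = $54,810.00
Next $114,000 at 33.5% = $38,190.00
Next $194,500 at 24% = $46,680.00
Next $43,000 at 15% = $6,450.00
Remaining $107,632 at 12% = $12,915.84
Fee: $54,810.00 + $38,190.00 + $46,680.00 + $6,450.00 + $12,915.84 = $159,045.84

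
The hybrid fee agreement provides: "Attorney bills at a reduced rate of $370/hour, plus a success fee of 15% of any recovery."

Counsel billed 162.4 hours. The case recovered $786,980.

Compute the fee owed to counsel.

$178,135.00

Hourly: 162.4 × $370 = $60,088.00
Success fee: 15% of $786,980 = $118,047.00
Total: $60,088.00 + $118,047.00 = $178,135.00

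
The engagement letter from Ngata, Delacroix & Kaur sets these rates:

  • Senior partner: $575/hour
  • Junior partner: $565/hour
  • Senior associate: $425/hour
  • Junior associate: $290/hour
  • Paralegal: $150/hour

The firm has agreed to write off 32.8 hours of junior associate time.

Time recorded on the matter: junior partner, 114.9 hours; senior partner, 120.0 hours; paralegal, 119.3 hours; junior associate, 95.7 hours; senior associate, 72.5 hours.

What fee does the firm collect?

Senior partner: 120.0 × $575 = $69,000.00
Junior partner: 114.9 × $565 = $64,918.50
Senior associate: 72.5 × $425 = $30,812.50
Junior associate: 95.7 × $290 = $27,753.00
Paralegal: 119.3 × $150 = $17,895.00
Subtotal: $210,379.00
Write-off: 32.8 × $290 = $9,512.00
Total: $210,379.00 − $9,512.00 = $200,867.00

$200,867.00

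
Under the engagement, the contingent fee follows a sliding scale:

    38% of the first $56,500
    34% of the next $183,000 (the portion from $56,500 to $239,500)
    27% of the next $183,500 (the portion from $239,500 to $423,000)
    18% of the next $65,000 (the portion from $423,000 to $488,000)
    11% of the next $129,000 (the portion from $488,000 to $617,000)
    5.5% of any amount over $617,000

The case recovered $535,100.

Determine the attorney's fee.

$150,116.00

First $56,500 at 38% = $21,470.00
Next $183,000 at 34% = $62,220.00
Next $183,500 at 27% = $49,545.00
Next $65,000 at 18% = $11,700.00
Remaining $47,100 at 11% = $5,181.00
Fee: $21,470.00 + $62,220.00 + $49,545.00 + $11,700.00 + $5,181.00 = $150,116.00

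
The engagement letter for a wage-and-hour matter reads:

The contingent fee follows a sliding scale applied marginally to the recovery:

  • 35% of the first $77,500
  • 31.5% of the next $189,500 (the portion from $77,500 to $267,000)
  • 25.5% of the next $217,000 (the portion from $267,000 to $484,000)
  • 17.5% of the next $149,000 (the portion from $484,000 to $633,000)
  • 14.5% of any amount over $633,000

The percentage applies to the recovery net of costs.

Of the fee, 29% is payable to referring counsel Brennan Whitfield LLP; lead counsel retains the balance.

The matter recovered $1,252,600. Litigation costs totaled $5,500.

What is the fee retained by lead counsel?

$182,663.12

Fee base (net of costs): $1,252,600 − $5,500 = $1,247,100
First $77,500 at 35% = $27,125.00
Next $189,500 at 31.5% = $59,692.50
Next $217,000 at 25.5% = $55,335.00
Next $149,000 at 17.5% = $26,075.00
Remaining $614,100 at 14.5% = $89,044.50
Fee: $27,125.00 + $59,692.50 + $55,335.00 + $26,075.00 + $89,044.50 = $257,272.00
Referral share: 29% of $257,272.00 = $74,608.88; lead counsel retains $257,272.00 − $74,608.88 = $182,663.12.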